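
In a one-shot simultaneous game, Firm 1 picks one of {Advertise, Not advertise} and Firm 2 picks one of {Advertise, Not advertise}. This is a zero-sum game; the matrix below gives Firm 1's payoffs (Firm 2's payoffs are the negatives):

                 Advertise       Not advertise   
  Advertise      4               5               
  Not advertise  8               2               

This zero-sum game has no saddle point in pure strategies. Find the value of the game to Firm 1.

v = 32/7

In a mixed equilibrium Firm 1 is indifferent between Advertise and Not advertise; this condition fixes q.
  Firm 1's payoff from Advertise: q·4 + (1−q)·5 = -q + 5
  Firm 1's payoff from Not advertise: q·8 + (1−q)·2 = 6q + 2
  -q + 5 = 6q + 2  ⇒  -7q = -3  ⇒  q = 3/7.
The value is Firm 1's expected payoff against this mix (using Advertise): (3/7)·4 + (4/7)·5 = 32/7.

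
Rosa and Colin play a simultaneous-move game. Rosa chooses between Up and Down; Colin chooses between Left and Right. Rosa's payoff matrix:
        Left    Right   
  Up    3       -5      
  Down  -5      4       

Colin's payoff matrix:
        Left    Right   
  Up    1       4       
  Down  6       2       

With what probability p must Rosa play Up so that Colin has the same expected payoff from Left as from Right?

p = 4/7

Colin's indifference between Left and Right determines Rosa's mixing probability p:
  Colin's payoff from Left: p·1 + (1−p)·6 = -5p + 6
  Colin's payoff from Right: p·4 + (1−p)·2 = 2p + 2
  -5p + 6 = 2p + 2  ⇒  -7p = -4  ⇒  p = 4/7.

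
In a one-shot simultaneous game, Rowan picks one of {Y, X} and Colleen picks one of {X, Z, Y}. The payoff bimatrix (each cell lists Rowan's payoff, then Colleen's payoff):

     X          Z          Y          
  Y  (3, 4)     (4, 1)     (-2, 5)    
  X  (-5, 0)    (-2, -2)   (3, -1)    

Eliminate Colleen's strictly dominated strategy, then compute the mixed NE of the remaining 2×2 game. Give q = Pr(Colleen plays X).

Colleen's strategy Z is strictly dominated by X: 4 > 1 and 0 > -2. Eliminate Z.
Rowan's indifference between Y and X determines Colleen's mixing probability q:
  Rowan's expected payoff from Y: q·3 + (1−q)·(-2) = 5q - 2
  Rowan's expected payoff from X: q·(-5) + (1−q)·3 = -8q + 3
  5q - 2 = -8q + 3  ⇒  13q = 5  ⇒  q = 5/13.

q = 5/13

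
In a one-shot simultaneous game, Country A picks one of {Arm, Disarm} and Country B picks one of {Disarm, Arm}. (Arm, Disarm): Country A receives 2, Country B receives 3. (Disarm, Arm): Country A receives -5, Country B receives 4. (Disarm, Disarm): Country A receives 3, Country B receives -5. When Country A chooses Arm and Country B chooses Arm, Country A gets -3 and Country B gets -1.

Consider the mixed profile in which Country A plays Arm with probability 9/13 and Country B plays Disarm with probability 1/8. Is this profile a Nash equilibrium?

Given Country B's mix q = 1/8, Country A's payoff from Arm is -19/8 but from Disarm is -4. Country A strictly prefers Arm, so Country A would not mix.
So the proposed profile is not a Nash equilibrium.

No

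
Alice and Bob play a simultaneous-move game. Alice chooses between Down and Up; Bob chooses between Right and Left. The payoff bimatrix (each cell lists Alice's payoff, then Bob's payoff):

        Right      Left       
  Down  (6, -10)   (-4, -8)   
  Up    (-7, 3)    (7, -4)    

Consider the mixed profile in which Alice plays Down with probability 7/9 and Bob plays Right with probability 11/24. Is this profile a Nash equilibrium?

Check Bob's indifference given Alice's mix p = 7/9:
  payoff from Right = -64/9; payoff from Left = -64/9 — equal.
Check Alice's indifference given Bob's mix q = 11/24:
  payoff from Down = 7/12; payoff from Up = 7/12 — equal.
Both players are indifferent, so neither can profitably deviate.

Yes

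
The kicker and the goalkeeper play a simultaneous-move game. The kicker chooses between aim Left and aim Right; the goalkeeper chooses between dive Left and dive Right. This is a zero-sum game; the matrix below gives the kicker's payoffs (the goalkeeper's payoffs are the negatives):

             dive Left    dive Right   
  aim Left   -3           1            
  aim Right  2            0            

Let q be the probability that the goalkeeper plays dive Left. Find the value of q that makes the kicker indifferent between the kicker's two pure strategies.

The kicker's indifference between aim Left and aim Right determines the goalkeeper's mixing probability q:
  the kicker's expected payoff from aim Left: q·(-3) + (1−q)·1 = -4q + 1
  the kicker's expected payoff from aim Right: q·2 + (1−q)·0 = 2q
  -4q + 1 = 2q  ⇒  -6q = -1  ⇒  q = 1/6.

q = 1/6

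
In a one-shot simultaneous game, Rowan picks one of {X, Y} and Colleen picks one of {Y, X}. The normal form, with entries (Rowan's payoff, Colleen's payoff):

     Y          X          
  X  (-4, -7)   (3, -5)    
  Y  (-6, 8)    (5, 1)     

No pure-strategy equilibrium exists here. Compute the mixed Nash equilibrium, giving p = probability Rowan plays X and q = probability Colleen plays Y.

p = 7/9, q = 1/2

Colleen's indifference between Y and X determines Rowan's mixing probability p:
  Colleen's payoff from Y: p·(-7) + (1−p)·8 = -15p + 8
  Colleen's payoff from X: p·(-5) + (1−p)·1 = -6p + 1
  -15p + 8 = -6p + 1  ⇒  -9p = -7  ⇒  p = 7/9.
For Rowan to be willing to mix, Rowan must be indifferent between X and Y, which pins down Colleen's mix.
  Rowan's payoff to X: q·(-4) + (1−q)·3 = -7q + 3
  Rowan's payoff to Y: q·(-6) + (1−q)·5 = -11q + 5
  -7q + 3 = -11q + 5  ⇒  4q = 2  ⇒  q = 1/2.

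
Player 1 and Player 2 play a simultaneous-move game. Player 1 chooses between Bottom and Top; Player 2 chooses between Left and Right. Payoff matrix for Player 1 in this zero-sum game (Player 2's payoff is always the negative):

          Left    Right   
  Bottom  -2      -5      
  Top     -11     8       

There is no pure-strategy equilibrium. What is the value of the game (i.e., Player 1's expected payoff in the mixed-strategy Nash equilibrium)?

For Player 1 to be willing to mix, Player 1 must be indifferent between Bottom and Top, which pins down Player 2's mix.
  Player 1's expected payoff from Bottom: q·(-2) + (1−q)·(-5) = 3q - 5
  Player 1's expected payoff from Top: q·(-11) + (1−q)·8 = -19q + 8
  3q - 5 = -19q + 8  ⇒  22q = 13  ⇒  q = 13/22.
The value is Player 1's expected payoff against this mix (using Bottom): (13/22)·(-2) + (9/22)·(-5) = -71/22.

v = -71/22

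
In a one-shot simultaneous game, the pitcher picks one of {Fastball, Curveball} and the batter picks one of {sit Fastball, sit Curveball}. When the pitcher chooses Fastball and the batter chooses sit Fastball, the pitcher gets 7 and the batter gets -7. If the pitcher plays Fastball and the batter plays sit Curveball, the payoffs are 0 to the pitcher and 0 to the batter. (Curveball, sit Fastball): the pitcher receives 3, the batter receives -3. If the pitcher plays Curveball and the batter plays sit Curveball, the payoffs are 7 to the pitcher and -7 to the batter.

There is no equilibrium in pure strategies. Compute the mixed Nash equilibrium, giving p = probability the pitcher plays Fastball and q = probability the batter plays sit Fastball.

For the batter to be willing to mix, the batter must be indifferent between sit Fastball and sit Curveball, which pins down the pitcher's mix.
  the batter's expected payoff from sit Fastball: p·(-7) + (1−p)·(-3) = -4p - 3
  the batter's expected payoff from sit Curveball: p·0 + (1−p)·(-7) = 7p - 7
  -4p - 3 = 7p - 7  ⇒  -11p = -4  ⇒  p = 4/11.
The batter's mix must leave the pitcher indifferent between Fastball and Curveball.
  the pitcher's expected payoff from Fastball: q·7 + (1−q)·0 = 7q
  the pitcher's expected payoff from Curveball: q·3 + (1−q)·7 = -4q + 7
  7q = -4q + 7  ⇒  11q = 7  ⇒  q = 7/11.

p = 4/11, q = 7/11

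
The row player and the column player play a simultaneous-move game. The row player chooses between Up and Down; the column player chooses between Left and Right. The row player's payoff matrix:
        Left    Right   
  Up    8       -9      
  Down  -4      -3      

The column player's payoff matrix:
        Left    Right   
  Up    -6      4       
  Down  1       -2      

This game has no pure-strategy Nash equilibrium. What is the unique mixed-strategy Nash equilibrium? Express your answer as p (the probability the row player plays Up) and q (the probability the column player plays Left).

p = 3/13, q = 1/3

The column player's indifference between Left and Right determines the row player's mixing probability p:
  the column player's payoff to Left: p·(-6) + (1−p)·1 = -7p + 1
  the column player's payoff to Right: p·4 + (1−p)·(-2) = 6p - 2
  -7p + 1 = 6p - 2  ⇒  -13p = -3  ⇒  p = 3/13.
The row player's indifference between Up and Down determines the column player's mixing probability q:
  the row player's payoff to Up: q·8 + (1−q)·(-9) = 17q - 9
  the row player's payoff to Down: q·(-4) + (1−q)·(-3) = -q - 3
  17q - 9 = -q - 3  ⇒  18q = 6  ⇒  q = 1/3.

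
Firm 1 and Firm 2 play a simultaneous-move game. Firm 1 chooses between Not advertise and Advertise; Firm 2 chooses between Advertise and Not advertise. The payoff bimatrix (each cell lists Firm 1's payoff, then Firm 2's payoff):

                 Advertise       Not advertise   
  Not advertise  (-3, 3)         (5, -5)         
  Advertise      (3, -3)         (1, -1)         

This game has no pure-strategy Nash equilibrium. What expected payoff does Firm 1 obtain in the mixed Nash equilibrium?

Set Firm 1's expected payoff from Not advertise equal to that from Advertise:
  Firm 1's payoff to Not advertise: q·(-3) + (1−q)·5 = -8q + 5
  Firm 1's payoff to Advertise: q·3 + (1−q)·1 = 2q + 1
  -8q + 5 = 2q + 1  ⇒  -10q = -4  ⇒  q = 2/5.
At equilibrium Firm 1 is indifferent across rows, so Firm 1's payoff equals the payoff from Not advertise: (2/5)·(-3) + (3/5)·5 = 9/5.

9/5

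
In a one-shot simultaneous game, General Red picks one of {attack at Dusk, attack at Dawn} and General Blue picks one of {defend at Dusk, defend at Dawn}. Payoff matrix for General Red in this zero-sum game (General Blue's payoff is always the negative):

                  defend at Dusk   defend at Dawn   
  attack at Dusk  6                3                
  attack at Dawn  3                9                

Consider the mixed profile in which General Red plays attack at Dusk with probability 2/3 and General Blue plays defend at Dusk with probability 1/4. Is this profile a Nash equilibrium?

Given General Blue's mix q = 1/4, General Red's payoff from attack at Dusk is 15/4 but from attack at Dawn is 15/2. General Red strictly prefers attack at Dawn, so General Red would not mix.
So the proposed profile is not a Nash equilibrium.

No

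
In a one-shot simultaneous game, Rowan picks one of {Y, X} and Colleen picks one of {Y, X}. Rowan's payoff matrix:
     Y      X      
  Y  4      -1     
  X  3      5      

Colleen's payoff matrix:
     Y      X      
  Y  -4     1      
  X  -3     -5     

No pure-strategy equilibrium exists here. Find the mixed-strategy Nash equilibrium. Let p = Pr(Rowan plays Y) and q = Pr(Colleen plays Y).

Rowan's mix must leave Colleen indifferent between Y and X.
  Colleen's expected payoff from Y: p·(-4) + (1−p)·(-3) = -p - 3
  Colleen's expected payoff from X: p·1 + (1−p)·(-5) = 6p - 5
  -p - 3 = 6p - 5  ⇒  -7p = -2  ⇒  p = 2/7.
Set Rowan's expected payoff from Y equal to that from X:
  Rowan's payoff from Y: q·4 + (1−q)·(-1) = 5q - 1
  Rowan's payoff from X: q·3 + (1−q)·5 = -2q + 5
  5q - 1 = -2q + 5  ⇒  7q = 6  ⇒  q = 6/7.

p = 2/7, q = 6/7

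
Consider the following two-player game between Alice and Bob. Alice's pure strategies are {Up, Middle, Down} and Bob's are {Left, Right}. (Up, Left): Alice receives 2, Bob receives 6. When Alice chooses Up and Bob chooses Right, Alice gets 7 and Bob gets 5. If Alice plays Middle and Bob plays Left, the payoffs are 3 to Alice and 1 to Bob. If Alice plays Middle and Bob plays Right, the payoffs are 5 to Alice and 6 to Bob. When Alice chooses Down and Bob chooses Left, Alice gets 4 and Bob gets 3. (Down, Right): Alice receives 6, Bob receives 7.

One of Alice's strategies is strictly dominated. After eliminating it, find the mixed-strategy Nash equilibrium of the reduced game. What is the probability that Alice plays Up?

Alice's strategy Middle is strictly dominated by Down: 4 > 3 and 6 > 5. Eliminate Middle.
Set Bob's expected payoff from Left equal to that from Right:
  Bob's payoff to Left: p·6 + (1−p)·3 = 3p + 3
  Bob's payoff to Right: p·5 + (1−p)·7 = -2p + 7
  3p + 3 = -2p + 7  ⇒  5p = 4  ⇒  p = 4/5.

p = 4/5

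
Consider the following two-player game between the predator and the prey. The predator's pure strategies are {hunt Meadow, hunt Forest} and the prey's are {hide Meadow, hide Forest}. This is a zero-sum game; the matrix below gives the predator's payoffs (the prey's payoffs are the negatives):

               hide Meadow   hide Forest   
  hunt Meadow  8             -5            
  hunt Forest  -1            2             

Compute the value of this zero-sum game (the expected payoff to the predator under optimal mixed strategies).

In a mixed equilibrium the predator is indifferent between hunt Meadow and hunt Forest; this condition fixes q.
  the predator's payoff to hunt Meadow: q·8 + (1−q)·(-5) = 13q - 5
  the predator's payoff to hunt Forest: q·(-1) + (1−q)·2 = -3q + 2
  13q - 5 = -3q + 2  ⇒  16q = 7  ⇒  q = 7/16.
The value is the predator's expected payoff against this mix (using hunt Meadow): (7/16)·8 + (9/16)·(-5) = 11/16.

v = 11/16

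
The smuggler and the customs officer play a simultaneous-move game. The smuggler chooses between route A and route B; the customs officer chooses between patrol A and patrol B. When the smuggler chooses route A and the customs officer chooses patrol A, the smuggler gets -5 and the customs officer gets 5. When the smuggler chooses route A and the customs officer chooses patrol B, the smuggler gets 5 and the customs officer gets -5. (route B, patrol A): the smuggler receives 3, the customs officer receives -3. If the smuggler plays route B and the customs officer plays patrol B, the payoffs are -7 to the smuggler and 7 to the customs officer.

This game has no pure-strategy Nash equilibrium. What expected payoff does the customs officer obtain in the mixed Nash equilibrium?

Set the customs officer's expected payoff from patrol A equal to that from patrol B:
  the customs officer's payoff to patrol A: p·5 + (1−p)·(-3) = 8p - 3
  the customs officer's payoff to patrol B: p·(-5) + (1−p)·7 = -12p + 7
  8p - 3 = -12p + 7  ⇒  20p = 10  ⇒  p = 1/2.
At equilibrium the customs officer is indifferent across columns, so the customs officer's payoff equals the payoff from patrol A: (1/2)·5 + (1/2)·(-3) = 1.

1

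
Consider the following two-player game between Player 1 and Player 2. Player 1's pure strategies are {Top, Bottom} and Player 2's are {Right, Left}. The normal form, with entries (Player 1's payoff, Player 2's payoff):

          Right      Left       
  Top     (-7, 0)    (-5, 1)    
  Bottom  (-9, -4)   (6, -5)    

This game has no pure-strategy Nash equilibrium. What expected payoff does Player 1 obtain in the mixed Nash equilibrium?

-87/13

Player 1's indifference between Top and Bottom determines Player 2's mixing probability q:
  Player 1's payoff to Top: q·(-7) + (1−q)·(-5) = -2q - 5
  Player 1's payoff to Bottom: q·(-9) + (1−q)·6 = -15q + 6
  -2q - 5 = -15q + 6  ⇒  13q = 11  ⇒  q = 11/13.
At equilibrium Player 1 is indifferent across rows, so Player 1's payoff equals the payoff from Top: (11/13)·(-7) + (2/13)·(-5) = -87/13.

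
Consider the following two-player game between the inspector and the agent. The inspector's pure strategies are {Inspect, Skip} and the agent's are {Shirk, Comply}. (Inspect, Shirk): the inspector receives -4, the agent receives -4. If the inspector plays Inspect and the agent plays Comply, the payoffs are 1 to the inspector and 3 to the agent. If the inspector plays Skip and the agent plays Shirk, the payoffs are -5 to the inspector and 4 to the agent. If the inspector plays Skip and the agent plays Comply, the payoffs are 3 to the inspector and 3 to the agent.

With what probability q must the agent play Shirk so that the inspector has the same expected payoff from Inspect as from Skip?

The agent's mix must leave the inspector indifferent between Inspect and Skip.
  the inspector's expected payoff from Inspect: q·(-4) + (1−q)·1 = -5q + 1
  the inspector's expected payoff from Skip: q·(-5) + (1−q)·3 = -8q + 3
  -5q + 1 = -8q + 3  ⇒  3q = 2  ⇒  q = 2/3.

q = 2/3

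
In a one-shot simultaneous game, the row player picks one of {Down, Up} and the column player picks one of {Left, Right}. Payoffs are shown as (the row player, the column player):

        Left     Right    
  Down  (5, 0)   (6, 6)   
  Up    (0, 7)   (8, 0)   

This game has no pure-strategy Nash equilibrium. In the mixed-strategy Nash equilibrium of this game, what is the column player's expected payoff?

42/13

The row player's mix must leave the column player indifferent between Left and Right.
  the column player's payoff to Left: p·0 + (1−p)·7 = -7p + 7
  the column player's payoff to Right: p·6 + (1−p)·0 = 6p
  -7p + 7 = 6p  ⇒  -13p = -7  ⇒  p = 7/13.
At equilibrium the column player is indifferent across columns, so the column player's payoff equals the payoff from Left: (7/13)·0 + (6/13)·7 = 42/13.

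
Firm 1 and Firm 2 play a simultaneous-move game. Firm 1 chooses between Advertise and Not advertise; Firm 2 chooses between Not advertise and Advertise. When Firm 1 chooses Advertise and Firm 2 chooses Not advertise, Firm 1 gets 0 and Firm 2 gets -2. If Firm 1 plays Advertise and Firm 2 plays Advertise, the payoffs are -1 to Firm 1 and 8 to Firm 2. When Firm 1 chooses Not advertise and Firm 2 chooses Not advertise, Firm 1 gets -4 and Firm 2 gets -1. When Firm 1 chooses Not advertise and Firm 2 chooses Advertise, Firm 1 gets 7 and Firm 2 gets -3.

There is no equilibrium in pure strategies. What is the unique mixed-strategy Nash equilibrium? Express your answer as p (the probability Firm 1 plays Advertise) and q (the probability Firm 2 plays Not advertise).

Firm 2's indifference between Not advertise and Advertise determines Firm 1's mixing probability p:
  Firm 2's expected payoff from Not advertise: p·(-2) + (1−p)·(-1) = -p - 1
  Firm 2's expected payoff from Advertise: p·8 + (1−p)·(-3) = 11p - 3
  -p - 1 = 11p - 3  ⇒  -12p = -2  ⇒  p = 1/6.
Firm 1's indifference between Advertise and Not advertise determines Firm 2's mixing probability q:
  Firm 1's expected payoff from Advertise: q·0 + (1−q)·(-1) = q - 1
  Firm 1's expected payoff from Not advertise: q·(-4) + (1−q)·7 = -11q + 7
  q - 1 = -11q + 7  ⇒  12q = 8  ⇒  q = 2/3.

p = 1/6, q = 2/3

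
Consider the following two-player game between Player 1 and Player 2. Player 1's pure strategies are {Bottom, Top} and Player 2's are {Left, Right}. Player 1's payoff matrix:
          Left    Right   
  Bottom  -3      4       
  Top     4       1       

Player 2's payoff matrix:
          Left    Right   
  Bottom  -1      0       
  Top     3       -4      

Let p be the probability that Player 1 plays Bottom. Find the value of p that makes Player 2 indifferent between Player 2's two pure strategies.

p = 7/8

Set Player 2's expected payoff from Left equal to that from Right:
  Player 2's payoff to Left: p·(-1) + (1−p)·3 = -4p + 3
  Player 2's payoff to Right: p·0 + (1−p)·(-4) = 4p - 4
  -4p + 3 = 4p - 4  ⇒  -8p = -7  ⇒  p = 7/8.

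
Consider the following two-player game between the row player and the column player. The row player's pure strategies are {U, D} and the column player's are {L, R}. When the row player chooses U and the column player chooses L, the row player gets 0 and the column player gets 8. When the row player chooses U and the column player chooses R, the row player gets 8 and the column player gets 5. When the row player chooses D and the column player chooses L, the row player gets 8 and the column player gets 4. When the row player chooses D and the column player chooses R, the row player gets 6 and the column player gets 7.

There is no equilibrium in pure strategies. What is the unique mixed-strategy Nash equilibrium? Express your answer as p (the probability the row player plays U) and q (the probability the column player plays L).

In a mixed equilibrium the column player is indifferent between L and R; this condition fixes p.
  the column player's payoff from L: p·8 + (1−p)·4 = 4p + 4
  the column player's payoff from R: p·5 + (1−p)·7 = -2p + 7
  4p + 4 = -2p + 7  ⇒  6p = 3  ⇒  p = 1/2.
The row player's indifference between U and D determines the column player's mixing probability q:
  the row player's payoff to U: q·0 + (1−q)·8 = -8q + 8
  the row player's payoff to D: q·8 + (1−q)·6 = 2q + 6
  -8q + 8 = 2q + 6  ⇒  -10q = -2  ⇒  q = 1/5.

p = 1/2, q = 1/5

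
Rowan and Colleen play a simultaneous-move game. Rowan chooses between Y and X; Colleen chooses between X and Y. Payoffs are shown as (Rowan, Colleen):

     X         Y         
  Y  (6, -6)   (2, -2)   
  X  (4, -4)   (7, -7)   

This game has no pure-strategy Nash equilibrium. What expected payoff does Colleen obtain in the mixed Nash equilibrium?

In a mixed equilibrium Colleen is indifferent between X and Y; this condition fixes p.
  Colleen's payoff from X: p·(-6) + (1−p)·(-4) = -2p - 4
  Colleen's payoff from Y: p·(-2) + (1−p)·(-7) = 5p - 7
  -2p - 4 = 5p - 7  ⇒  -7p = -3  ⇒  p = 3/7.
At equilibrium Colleen is indifferent across columns, so Colleen's payoff equals the payoff from X: (3/7)·(-6) + (4/7)·(-4) = -34/7.

-34/7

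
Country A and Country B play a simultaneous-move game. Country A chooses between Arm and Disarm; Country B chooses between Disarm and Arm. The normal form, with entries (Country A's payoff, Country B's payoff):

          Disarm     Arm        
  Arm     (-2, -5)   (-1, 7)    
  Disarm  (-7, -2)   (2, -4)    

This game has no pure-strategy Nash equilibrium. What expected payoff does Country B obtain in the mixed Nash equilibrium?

-17/7

For Country B to be willing to mix, Country B must be indifferent between Disarm and Arm, which pins down Country A's mix.
  Country B's payoff to Disarm: p·(-5) + (1−p)·(-2) = -3p - 2
  Country B's payoff to Arm: p·7 + (1−p)·(-4) = 11p - 4
  -3p - 2 = 11p - 4  ⇒  -14p = -2  ⇒  p = 1/7.
At equilibrium Country B is indifferent across columns, so Country B's payoff equals the payoff from Disarm: (1/7)·(-5) + (6/7)·(-2) = -17/7.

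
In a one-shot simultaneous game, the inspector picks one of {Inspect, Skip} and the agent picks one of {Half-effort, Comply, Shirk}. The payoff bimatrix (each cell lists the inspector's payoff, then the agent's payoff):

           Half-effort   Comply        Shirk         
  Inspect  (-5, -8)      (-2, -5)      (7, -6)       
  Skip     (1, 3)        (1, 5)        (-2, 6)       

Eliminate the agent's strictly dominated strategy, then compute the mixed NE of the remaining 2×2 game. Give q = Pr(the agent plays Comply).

q = 3/4

The agent's strategy Half-effort is strictly dominated by Shirk: -6 > -8 and 6 > 3. Eliminate Half-effort.
In a mixed equilibrium the inspector is indifferent between Inspect and Skip; this condition fixes q.
  the inspector's payoff from Inspect: q·(-2) + (1−q)·7 = -9q + 7
  the inspector's payoff from Skip: q·1 + (1−q)·(-2) = 3q - 2
  -9q + 7 = 3q - 2  ⇒  -12q = -9  ⇒  q = 3/4.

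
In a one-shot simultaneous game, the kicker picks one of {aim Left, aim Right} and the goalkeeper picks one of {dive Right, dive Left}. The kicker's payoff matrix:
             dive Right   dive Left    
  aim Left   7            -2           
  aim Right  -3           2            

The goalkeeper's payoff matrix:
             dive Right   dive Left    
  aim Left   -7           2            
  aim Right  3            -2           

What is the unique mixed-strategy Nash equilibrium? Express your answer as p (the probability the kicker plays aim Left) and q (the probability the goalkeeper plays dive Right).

The goalkeeper's indifference between dive Right and dive Left determines the kicker's mixing probability p:
  the goalkeeper's payoff to dive Right: p·(-7) + (1−p)·3 = -10p + 3
  the goalkeeper's payoff to dive Left: p·2 + (1−p)·(-2) = 4p - 2
  -10p + 3 = 4p - 2  ⇒  -14p = -5  ⇒  p = 5/14.
Set the kicker's expected payoff from aim Left equal to that from aim Right:
  the kicker's expected payoff from aim Left: q·7 + (1−q)·(-2) = 9q - 2
  the kicker's expected payoff from aim Right: q·(-3) + (1−q)·2 = -5q + 2
  9q - 2 = -5q + 2  ⇒  14q = 4  ⇒  q = 2/7.

p = 5/14, q = 2/7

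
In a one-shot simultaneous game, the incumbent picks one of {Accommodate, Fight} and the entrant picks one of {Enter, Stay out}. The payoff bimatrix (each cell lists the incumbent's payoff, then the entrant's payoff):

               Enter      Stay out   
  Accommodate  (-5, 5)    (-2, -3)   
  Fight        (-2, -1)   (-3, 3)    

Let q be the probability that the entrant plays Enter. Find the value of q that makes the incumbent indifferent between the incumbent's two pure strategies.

q = 1/4

The entrant's mix must leave the incumbent indifferent between Accommodate and Fight.
  the incumbent's expected payoff from Accommodate: q·(-5) + (1−q)·(-2) = -3q - 2
  the incumbent's expected payoff from Fight: q·(-2) + (1−q)·(-3) = q - 3
  -3q - 2 = q - 3  ⇒  -4q = -1  ⇒  q = 1/4.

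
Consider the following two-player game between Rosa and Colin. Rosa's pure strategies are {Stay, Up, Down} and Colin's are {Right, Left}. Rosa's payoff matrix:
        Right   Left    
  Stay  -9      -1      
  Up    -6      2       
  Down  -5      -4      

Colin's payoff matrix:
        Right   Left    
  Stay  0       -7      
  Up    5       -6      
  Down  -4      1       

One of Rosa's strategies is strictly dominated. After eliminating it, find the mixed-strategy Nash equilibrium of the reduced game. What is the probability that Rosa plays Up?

Rosa's strategy Stay is strictly dominated by Up: -6 > -9 and 2 > -1. Eliminate Stay.
In a mixed equilibrium Colin is indifferent between Right and Left; this condition fixes p.
  Colin's payoff to Right: p·5 + (1−p)·(-4) = 9p - 4
  Colin's payoff to Left: p·(-6) + (1−p)·1 = -7p + 1
  9p - 4 = -7p + 1  ⇒  16p = 5  ⇒  p = 5/16.

p = 5/16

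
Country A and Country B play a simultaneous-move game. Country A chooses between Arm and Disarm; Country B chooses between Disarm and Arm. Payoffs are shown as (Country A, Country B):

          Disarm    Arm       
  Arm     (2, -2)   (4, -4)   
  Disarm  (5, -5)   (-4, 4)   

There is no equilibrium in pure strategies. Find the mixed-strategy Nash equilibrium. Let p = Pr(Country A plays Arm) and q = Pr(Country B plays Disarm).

p = 9/11, q = 8/11

Country B's indifference between Disarm and Arm determines Country A's mixing probability p:
  Country B's expected payoff from Disarm: p·(-2) + (1−p)·(-5) = 3p - 5
  Country B's expected payoff from Arm: p·(-4) + (1−p)·4 = -8p + 4
  3p - 5 = -8p + 4  ⇒  11p = 9  ⇒  p = 9/11.
For Country A to be willing to mix, Country A must be indifferent between Arm and Disarm, which pins down Country B's mix.
  Country A's payoff from Arm: q·2 + (1−q)·4 = -2q + 4
  Country A's payoff from Disarm: q·5 + (1−q)·(-4) = 9q - 4
  -2q + 4 = 9q - 4  ⇒  -11q = -8  ⇒  q = 8/11.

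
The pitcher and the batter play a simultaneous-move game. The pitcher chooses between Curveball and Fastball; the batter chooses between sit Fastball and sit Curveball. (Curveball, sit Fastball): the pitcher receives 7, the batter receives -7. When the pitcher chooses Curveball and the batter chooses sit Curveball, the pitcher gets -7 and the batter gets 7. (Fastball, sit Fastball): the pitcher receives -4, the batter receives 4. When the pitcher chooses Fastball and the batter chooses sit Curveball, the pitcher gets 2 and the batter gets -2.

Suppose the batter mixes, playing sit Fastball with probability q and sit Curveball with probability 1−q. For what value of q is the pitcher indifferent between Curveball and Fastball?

The batter's mix must leave the pitcher indifferent between Curveball and Fastball.
  the pitcher's expected payoff from Curveball: q·7 + (1−q)·(-7) = 14q - 7
  the pitcher's expected payoff from Fastball: q·(-4) + (1−q)·2 = -6q + 2
  14q - 7 = -6q + 2  ⇒  20q = 9  ⇒  q = 9/20.

q = 9/20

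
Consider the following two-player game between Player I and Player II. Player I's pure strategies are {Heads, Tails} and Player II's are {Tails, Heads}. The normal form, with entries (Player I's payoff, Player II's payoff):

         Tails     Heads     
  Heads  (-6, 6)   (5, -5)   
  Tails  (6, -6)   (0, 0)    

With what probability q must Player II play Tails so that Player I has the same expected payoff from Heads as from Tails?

Player I's indifference between Heads and Tails determines Player II's mixing probability q:
  Player I's payoff from Heads: q·(-6) + (1−q)·5 = -11q + 5
  Player I's payoff from Tails: q·6 + (1−q)·0 = 6q
  -11q + 5 = 6q  ⇒  -17q = -5  ⇒  q = 5/17.

q = 5/17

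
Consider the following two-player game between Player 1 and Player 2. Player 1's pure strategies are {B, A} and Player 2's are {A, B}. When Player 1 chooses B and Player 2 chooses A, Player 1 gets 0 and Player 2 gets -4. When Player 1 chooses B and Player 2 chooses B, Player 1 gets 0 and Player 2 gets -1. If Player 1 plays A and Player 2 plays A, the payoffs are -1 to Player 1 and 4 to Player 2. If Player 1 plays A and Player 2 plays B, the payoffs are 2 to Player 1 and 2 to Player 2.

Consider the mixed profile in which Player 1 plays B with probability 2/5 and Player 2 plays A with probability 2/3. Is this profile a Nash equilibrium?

Check Player 2's indifference given Player 1's mix p = 2/5:
  payoff from A = 4/5; payoff from B = 4/5 — equal.
Check Player 1's indifference given Player 2's mix q = 2/3:
  payoff from B = 0; payoff from A = 0 — equal.
Both players are indifferent, so neither can profitably deviate.

Yes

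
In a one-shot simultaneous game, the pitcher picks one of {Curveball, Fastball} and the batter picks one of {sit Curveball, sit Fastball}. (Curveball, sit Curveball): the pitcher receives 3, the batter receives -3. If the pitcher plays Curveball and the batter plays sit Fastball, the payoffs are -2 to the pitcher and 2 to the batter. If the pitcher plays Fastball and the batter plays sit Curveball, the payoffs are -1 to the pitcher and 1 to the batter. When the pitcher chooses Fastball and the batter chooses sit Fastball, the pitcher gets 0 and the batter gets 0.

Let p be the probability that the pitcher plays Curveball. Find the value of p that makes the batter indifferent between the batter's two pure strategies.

p = 1/6

For the batter to be willing to mix, the batter must be indifferent between sit Curveball and sit Fastball, which pins down the pitcher's mix.
  the batter's payoff to sit Curveball: p·(-3) + (1−p)·1 = -4p + 1
  the batter's payoff to sit Fastball: p·2 + (1−p)·0 = 2p
  -4p + 1 = 2p  ⇒  -6p = -1  ⇒  p = 1/6.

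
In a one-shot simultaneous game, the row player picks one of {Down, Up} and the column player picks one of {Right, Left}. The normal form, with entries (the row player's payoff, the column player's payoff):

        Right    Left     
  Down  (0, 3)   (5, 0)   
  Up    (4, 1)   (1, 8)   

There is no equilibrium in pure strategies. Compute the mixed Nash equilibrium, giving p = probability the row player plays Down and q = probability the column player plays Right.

The column player's indifference between Right and Left determines the row player's mixing probability p:
  the column player's payoff from Right: p·3 + (1−p)·1 = 2p + 1
  the column player's payoff from Left: p·0 + (1−p)·8 = -8p + 8
  2p + 1 = -8p + 8  ⇒  10p = 7  ⇒  p = 7/10.
In a mixed equilibrium the row player is indifferent between Down and Up; this condition fixes q.
  the row player's payoff from Down: q·0 + (1−q)·5 = -5q + 5
  the row player's payoff from Up: q·4 + (1−q)·1 = 3q + 1
  -5q + 5 = 3q + 1  ⇒  -8q = -4  ⇒  q = 1/2.

p = 7/10, q = 1/2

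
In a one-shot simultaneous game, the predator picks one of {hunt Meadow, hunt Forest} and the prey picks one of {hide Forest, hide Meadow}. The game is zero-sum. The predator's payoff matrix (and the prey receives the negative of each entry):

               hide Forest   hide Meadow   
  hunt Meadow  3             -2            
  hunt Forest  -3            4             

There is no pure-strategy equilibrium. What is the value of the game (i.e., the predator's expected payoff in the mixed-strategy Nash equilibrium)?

v = 1/2

The prey's mix must leave the predator indifferent between hunt Meadow and hunt Forest.
  the predator's payoff from hunt Meadow: q·3 + (1−q)·(-2) = 5q - 2
  the predator's payoff from hunt Forest: q·(-3) + (1−q)·4 = -7q + 4
  5q - 2 = -7q + 4  ⇒  12q = 6  ⇒  q = 1/2.
The value is the predator's expected payoff against this mix (using hunt Meadow): (1/2)·3 + (1/2)·(-2) = 1/2.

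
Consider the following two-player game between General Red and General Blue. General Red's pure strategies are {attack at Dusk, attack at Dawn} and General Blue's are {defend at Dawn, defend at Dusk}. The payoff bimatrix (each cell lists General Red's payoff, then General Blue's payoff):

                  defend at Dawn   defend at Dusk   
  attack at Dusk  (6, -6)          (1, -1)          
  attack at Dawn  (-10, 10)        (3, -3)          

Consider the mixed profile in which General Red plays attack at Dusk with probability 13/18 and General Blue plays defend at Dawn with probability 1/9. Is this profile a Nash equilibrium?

Yes

Check General Blue's indifference given General Red's mix p = 13/18:
  payoff from defend at Dawn = -14/9; payoff from defend at Dusk = -14/9 — equal.
Check General Red's indifference given General Blue's mix q = 1/9:
  payoff from attack at Dusk = 14/9; payoff from attack at Dawn = 14/9 — equal.
Both players are indifferent, so neither can profitably deviate.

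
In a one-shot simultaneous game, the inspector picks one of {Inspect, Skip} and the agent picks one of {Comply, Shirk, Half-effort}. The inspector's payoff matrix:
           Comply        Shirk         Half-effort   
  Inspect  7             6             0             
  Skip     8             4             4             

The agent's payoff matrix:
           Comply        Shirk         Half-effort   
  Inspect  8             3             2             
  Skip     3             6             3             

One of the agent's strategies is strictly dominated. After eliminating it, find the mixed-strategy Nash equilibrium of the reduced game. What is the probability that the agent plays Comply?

The agent's strategy Half-effort is strictly dominated by Shirk: 3 > 2 and 6 > 3. Eliminate Half-effort.
Set the inspector's expected payoff from Inspect equal to that from Skip:
  the inspector's expected payoff from Inspect: q·7 + (1−q)·6 = q + 6
  the inspector's expected payoff from Skip: q·8 + (1−q)·4 = 4q + 4
  q + 6 = 4q + 4  ⇒  -3q = -2  ⇒  q = 2/3.

q = 2/3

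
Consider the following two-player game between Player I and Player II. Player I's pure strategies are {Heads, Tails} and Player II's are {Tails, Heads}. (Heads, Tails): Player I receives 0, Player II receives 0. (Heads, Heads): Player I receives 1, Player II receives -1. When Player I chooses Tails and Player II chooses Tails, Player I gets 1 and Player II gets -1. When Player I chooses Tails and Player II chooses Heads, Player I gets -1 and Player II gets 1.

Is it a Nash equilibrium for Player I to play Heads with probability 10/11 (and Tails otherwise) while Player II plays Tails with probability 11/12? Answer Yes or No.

No

Given Player I's mix p = 10/11, Player II's payoff from Tails is -1/11 but from Heads is -9/11. Player II strictly prefers Tails, so Player II would not mix.
So the proposed profile is not a Nash equilibrium.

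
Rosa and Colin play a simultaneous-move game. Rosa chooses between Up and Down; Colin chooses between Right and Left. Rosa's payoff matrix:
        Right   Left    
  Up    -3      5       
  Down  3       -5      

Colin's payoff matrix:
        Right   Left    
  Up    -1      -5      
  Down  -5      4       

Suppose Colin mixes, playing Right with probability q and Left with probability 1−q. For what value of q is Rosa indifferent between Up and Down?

Set Rosa's expected payoff from Up equal to that from Down:
  Rosa's expected payoff from Up: q·(-3) + (1−q)·5 = -8q + 5
  Rosa's expected payoff from Down: q·3 + (1−q)·(-5) = 8q - 5
  -8q + 5 = 8q - 5  ⇒  -16q = -10  ⇒  q = 5/8.

q = 5/8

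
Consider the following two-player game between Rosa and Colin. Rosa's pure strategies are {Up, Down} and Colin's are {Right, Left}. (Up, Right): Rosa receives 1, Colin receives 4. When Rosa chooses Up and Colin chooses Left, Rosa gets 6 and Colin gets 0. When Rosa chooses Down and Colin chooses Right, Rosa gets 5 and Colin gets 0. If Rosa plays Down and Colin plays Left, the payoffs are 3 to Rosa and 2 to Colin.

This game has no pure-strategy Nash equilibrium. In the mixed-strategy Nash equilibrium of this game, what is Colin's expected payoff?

In a mixed equilibrium Colin is indifferent between Right and Left; this condition fixes p.
  Colin's payoff to Right: p·4 + (1−p)·0 = 4p
  Colin's payoff to Left: p·0 + (1−p)·2 = -2p + 2
  4p = -2p + 2  ⇒  6p = 2  ⇒  p = 1/3.
At equilibrium Colin is indifferent across columns, so Colin's payoff equals the payoff from Right: (1/3)·4 + (2/3)·0 = 4/3.

4/3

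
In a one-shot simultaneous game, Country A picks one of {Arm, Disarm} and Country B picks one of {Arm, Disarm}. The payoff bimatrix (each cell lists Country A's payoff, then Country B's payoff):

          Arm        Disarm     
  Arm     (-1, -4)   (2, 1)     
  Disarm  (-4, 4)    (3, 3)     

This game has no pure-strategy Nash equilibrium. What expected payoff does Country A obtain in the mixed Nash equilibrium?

For Country A to be willing to mix, Country A must be indifferent between Arm and Disarm, which pins down Country B's mix.
  Country A's payoff from Arm: q·(-1) + (1−q)·2 = -3q + 2
  Country A's payoff from Disarm: q·(-4) + (1−q)·3 = -7q + 3
  -3q + 2 = -7q + 3  ⇒  4q = 1  ⇒  q = 1/4.
At equilibrium Country A is indifferent across rows, so Country A's payoff equals the payoff from Arm: (1/4)·(-1) + (3/4)·2 = 5/4.

5/4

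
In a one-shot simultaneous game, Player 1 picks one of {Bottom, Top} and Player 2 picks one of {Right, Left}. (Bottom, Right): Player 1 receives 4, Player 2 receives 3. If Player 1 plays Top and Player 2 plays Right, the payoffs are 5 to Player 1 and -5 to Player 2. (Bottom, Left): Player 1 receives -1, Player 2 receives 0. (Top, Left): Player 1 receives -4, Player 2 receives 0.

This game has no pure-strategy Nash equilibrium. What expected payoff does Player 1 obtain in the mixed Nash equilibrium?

Player 2's mix must leave Player 1 indifferent between Bottom and Top.
  Player 1's payoff to Bottom: q·4 + (1−q)·(-1) = 5q - 1
  Player 1's payoff to Top: q·5 + (1−q)·(-4) = 9q - 4
  5q - 1 = 9q - 4  ⇒  -4q = -3  ⇒  q = 3/4.
At equilibrium Player 1 is indifferent across rows, so Player 1's payoff equals the payoff from Bottom: (3/4)·4 + (1/4)·(-1) = 11/4.

11/4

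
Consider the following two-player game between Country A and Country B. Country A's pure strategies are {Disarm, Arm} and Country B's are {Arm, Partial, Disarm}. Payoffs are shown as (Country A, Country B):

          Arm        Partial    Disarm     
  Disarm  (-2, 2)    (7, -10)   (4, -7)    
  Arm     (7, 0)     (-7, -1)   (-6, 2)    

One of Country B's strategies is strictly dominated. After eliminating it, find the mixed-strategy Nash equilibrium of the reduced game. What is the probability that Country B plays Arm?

q = 10/19

Country B's strategy Partial is strictly dominated by Disarm: -7 > -10 and 2 > -1. Eliminate Partial.
Set Country A's expected payoff from Disarm equal to that from Arm:
  Country A's payoff to Disarm: q·(-2) + (1−q)·4 = -6q + 4
  Country A's payoff to Arm: q·7 + (1−q)·(-6) = 13q - 6
  -6q + 4 = 13q - 6  ⇒  -19q = -10  ⇒  q = 10/19.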